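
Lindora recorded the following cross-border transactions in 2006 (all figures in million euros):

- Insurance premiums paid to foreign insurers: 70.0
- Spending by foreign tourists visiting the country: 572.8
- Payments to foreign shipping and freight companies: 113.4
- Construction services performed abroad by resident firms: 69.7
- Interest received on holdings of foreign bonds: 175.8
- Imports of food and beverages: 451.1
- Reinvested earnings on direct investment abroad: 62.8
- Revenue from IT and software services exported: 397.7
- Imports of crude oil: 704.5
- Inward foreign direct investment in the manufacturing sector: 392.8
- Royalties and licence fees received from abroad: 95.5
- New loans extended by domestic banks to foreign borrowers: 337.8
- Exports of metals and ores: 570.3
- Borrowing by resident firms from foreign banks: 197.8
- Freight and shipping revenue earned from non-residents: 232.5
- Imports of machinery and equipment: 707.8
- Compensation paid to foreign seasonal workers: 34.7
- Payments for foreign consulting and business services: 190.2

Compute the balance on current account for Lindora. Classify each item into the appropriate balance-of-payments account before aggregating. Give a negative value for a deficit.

-94.6

Goods: -707.8 - 704.5 - 451.1 + 570.3 = -1293.1
Services: -113.4 + 397.7 + 232.5 + 95.5 - 70.0 + 69.7 - 190.2 + 572.8 = 994.6
Primary income: -34.7 + 175.8 + 62.8 = 203.9
Current account = (-1293.1) + 994.6 + 203.9 = -94.6
(Excluded from the current account — financial account: inward foreign direct investment in the manufacturing sector 392.8, new loans extended by domestic banks to foreign borrowers 337.8, borrowing by resident firms from foreign banks 197.8.)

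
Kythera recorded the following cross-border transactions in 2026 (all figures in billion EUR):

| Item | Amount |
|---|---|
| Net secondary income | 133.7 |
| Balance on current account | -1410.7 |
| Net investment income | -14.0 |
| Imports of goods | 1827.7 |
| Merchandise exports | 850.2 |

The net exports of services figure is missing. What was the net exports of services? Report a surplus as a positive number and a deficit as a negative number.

-552.9

Current account = goods balance + services balance + net primary income + net secondary income
Sum of the known components = -857.8
Net exports of services = CA - (known components) = -1410.7 - (-857.8) = -552.9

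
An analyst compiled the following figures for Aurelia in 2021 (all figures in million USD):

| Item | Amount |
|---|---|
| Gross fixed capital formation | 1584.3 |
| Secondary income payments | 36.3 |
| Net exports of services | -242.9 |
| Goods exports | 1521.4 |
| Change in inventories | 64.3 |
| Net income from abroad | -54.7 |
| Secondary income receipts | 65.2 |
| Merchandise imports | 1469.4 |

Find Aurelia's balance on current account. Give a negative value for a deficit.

-216.7

Goods balance = 1521.4 - 1469.4 = 52.0
Services balance = -242.9
Trade balance (goods + services) = 52.0 + (-242.9) = -190.9
Net primary income = -54.7
Net secondary income = 65.2 - 36.3 = 28.9
Current account = -190.9 + (-54.7) + 28.9 = -216.7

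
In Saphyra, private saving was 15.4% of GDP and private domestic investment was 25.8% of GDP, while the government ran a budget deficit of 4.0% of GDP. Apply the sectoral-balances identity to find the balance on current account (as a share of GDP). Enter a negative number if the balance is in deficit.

By the sectoral-balances identity, CA = (S_private - I) + (T - G).
Private balance = 15.4 - 25.8 = -10.4
Government balance (T - G) = -4.0
CA = -10.4 + (-4.0) = -14.4

-14.4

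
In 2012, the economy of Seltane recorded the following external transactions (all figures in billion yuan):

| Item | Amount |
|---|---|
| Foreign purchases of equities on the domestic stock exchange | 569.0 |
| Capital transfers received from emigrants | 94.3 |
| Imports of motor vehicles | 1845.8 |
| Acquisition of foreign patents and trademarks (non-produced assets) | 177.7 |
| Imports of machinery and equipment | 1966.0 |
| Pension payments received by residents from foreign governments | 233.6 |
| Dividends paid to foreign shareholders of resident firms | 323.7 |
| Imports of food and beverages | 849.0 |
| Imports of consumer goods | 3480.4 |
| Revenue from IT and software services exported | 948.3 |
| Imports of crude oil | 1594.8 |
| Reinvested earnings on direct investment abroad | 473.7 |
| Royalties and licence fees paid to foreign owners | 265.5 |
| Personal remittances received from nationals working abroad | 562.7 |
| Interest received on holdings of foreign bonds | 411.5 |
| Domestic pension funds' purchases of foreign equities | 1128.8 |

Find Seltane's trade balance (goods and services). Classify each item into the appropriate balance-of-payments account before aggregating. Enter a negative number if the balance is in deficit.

Goods: -3480.4 - 1594.8 - 849.0 - 1966.0 - 1845.8 = -9736.0
Services: -265.5 + 948.3 = 682.8
Trade balance = -9736.0 + 682.8 = -9053.2
(Excluded from the trade balance — financial account: foreign purchases of equities on the domestic stock exchange 569.0, domestic pension funds' purchases of foreign equities 1128.8; capital account: capital transfers received from emigrants 94.3, acquisition of foreign patents and trademarks (non-produced assets) 177.7; secondary income: pension payments received by residents from foreign governments 233.6, personal remittances received from nationals working abroad 562.7; primary income: dividends paid to foreign shareholders of resident firms 323.7, reinvested earnings on direct investment abroad 473.7, interest received on holdings of foreign bonds 411.5.)

-9053.2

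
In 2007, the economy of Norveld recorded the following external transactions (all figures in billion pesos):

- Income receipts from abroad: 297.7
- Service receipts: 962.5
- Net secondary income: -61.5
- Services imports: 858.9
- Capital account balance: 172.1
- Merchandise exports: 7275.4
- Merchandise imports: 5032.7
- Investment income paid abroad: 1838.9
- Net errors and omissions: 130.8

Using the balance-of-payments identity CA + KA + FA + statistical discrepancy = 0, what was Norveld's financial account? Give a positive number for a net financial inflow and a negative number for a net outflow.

-1046.5

Goods balance = 7275.4 - 5032.7 = 2242.7
Services balance = 962.5 - 858.9 = 103.6
Trade balance (goods + services) = 2242.7 + 103.6 = 2346.3
Net primary income = 297.7 - 1838.9 = -1541.2
Net secondary income = -61.5
Current account = 2346.3 + (-1541.2) + (-61.5) = 743.6
Financial account = -(743.6 + 172.1 + 130.8) = -1046.5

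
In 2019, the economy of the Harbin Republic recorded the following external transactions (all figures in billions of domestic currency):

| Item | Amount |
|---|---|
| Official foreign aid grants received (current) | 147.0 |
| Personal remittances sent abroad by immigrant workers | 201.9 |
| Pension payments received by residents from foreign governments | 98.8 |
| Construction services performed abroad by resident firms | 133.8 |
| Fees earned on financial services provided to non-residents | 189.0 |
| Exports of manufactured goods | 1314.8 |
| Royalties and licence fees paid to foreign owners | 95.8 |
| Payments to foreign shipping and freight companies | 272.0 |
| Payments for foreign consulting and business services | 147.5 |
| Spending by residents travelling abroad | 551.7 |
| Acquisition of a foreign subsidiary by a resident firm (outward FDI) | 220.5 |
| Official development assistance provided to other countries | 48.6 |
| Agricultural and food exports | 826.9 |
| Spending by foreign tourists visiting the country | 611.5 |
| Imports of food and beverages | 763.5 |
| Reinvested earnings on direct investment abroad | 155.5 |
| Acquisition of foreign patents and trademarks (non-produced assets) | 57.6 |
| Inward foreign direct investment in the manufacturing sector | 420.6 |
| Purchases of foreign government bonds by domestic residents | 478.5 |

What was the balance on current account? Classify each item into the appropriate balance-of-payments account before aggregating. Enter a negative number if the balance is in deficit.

1396.3

Goods: 826.9 + 1314.8 - 763.5 = 1378.2
Services: 611.5 - 95.8 - 272.0 - 551.7 + 189.0 + 133.8 - 147.5 = -132.7
Primary income: 155.5
Secondary income: -201.9 + 98.8 + 147.0 - 48.6 = -4.7
Current account = 1378.2 + (-132.7) + 155.5 + (-4.7) = 1396.3
(Excluded from the current account — financial account: acquisition of a foreign subsidiary by a resident firm (outward FDI) 220.5, inward foreign direct investment in the manufacturing sector 420.6, purchases of foreign government bonds by domestic residents 478.5; capital account: acquisition of foreign patents and trademarks (non-produced assets) 57.6.)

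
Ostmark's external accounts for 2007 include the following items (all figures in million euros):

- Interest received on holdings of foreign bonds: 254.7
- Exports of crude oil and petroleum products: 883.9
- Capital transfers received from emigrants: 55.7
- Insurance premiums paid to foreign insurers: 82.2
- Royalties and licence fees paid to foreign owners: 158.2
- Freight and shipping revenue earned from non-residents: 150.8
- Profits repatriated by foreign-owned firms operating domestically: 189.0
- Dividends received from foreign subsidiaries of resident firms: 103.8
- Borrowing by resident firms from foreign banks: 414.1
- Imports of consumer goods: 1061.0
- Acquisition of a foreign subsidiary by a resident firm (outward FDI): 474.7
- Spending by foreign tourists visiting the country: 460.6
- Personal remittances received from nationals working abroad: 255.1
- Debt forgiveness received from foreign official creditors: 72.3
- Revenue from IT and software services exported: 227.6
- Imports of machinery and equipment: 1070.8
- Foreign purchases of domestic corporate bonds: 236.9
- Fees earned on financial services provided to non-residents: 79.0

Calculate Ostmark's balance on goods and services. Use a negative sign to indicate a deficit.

Goods: -1061.0 + 883.9 - 1070.8 = -1247.9
Services: 227.6 - 158.2 + 460.6 + 150.8 + 79.0 - 82.2 = 677.6
Trade balance = -1247.9 + 677.6 = -570.3
(Excluded from the trade balance — primary income: interest received on holdings of foreign bonds 254.7, profits repatriated by foreign-owned firms operating domestically 189.0, dividends received from foreign subsidiaries of resident firms 103.8; capital account: capital transfers received from emigrants 55.7, debt forgiveness received from foreign official creditors 72.3; financial account: borrowing by resident firms from foreign banks 414.1, acquisition of a foreign subsidiary by a resident firm (outward FDI) 474.7, foreign purchases of domestic corporate bonds 236.9; secondary income: personal remittances received from nationals working abroad 255.1.)

-570.3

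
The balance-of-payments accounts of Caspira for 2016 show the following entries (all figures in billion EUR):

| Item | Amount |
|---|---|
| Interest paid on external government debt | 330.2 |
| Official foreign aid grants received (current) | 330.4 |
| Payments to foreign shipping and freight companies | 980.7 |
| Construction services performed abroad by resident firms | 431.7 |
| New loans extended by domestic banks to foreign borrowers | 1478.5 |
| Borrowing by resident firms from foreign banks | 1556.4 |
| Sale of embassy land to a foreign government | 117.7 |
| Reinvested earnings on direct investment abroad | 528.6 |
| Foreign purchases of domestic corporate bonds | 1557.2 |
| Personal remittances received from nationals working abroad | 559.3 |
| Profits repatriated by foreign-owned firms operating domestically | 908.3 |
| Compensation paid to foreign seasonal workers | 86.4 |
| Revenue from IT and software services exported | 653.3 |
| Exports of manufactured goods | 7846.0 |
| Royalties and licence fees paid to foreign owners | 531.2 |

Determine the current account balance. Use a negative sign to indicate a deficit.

Goods: 7846.0
Services: -980.7 + 653.3 - 531.2 + 431.7 = -426.9
Primary income: -86.4 - 330.2 - 908.3 + 528.6 = -796.3
Secondary income: 330.4 + 559.3 = 889.7
Current account = 7846.0 + (-426.9) + (-796.3) + 889.7 = 7512.5
(Excluded from the current account — financial account: new loans extended by domestic banks to foreign borrowers 1478.5, borrowing by resident firms from foreign banks 1556.4, foreign purchases of domestic corporate bonds 1557.2; capital account: sale of embassy land to a foreign government 117.7.)

7512.5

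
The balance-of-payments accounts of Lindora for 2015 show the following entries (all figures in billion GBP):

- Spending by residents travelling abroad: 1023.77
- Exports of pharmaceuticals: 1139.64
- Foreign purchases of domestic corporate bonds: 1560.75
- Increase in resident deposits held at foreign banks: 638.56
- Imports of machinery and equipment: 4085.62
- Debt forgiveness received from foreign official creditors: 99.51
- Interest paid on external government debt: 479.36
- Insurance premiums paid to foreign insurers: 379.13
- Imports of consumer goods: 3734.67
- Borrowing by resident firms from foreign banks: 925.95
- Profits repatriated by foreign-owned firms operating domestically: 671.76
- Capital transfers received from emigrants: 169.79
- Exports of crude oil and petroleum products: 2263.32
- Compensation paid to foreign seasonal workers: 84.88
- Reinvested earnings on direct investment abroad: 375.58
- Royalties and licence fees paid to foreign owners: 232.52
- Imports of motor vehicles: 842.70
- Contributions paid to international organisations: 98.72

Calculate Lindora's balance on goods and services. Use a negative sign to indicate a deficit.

Goods: 1139.64 + 2263.32 - 4085.62 - 842.70 - 3734.67 = -5260.03
Services: -1023.77 - 232.52 - 379.13 = -1635.42
Trade balance = -5260.03 + (-1635.42) = -6895.45
(Excluded from the trade balance — financial account: foreign purchases of domestic corporate bonds 1560.75, increase in resident deposits held at foreign banks 638.56, borrowing by resident firms from foreign banks 925.95; capital account: debt forgiveness received from foreign official creditors 99.51, capital transfers received from emigrants 169.79; primary income: interest paid on external government debt 479.36, profits repatriated by foreign-owned firms operating domestically 671.76, compensation paid to foreign seasonal workers 84.88, reinvested earnings on direct investment abroad 375.58; secondary income: contributions paid to international organisations 98.72.)

-6895.45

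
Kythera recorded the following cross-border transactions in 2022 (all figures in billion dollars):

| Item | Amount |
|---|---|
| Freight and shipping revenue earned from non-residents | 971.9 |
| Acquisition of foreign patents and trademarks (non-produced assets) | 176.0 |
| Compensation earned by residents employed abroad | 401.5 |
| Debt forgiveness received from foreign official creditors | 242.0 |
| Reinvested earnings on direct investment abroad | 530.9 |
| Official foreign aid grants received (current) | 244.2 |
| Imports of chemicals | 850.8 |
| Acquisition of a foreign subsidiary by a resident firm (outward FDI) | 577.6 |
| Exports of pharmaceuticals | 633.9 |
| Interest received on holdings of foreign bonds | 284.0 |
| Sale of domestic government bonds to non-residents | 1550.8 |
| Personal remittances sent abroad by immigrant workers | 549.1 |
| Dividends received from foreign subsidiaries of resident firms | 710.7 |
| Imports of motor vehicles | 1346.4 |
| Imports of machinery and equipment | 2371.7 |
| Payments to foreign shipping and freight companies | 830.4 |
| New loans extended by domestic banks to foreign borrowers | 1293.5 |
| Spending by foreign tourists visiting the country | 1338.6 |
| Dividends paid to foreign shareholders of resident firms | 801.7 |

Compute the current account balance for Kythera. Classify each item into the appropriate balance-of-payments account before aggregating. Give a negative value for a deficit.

Goods: -850.8 + 633.9 - 1346.4 - 2371.7 = -3935.0
Services: 971.9 + 1338.6 - 830.4 = 1480.1
Primary income: 710.7 + 284.0 + 530.9 + 401.5 - 801.7 = 1125.4
Secondary income: 244.2 - 549.1 = -304.9
Current account = (-3935.0) + 1480.1 + 1125.4 + (-304.9) = -1634.4
(Excluded from the current account — capital account: acquisition of foreign patents and trademarks (non-produced assets) 176.0, debt forgiveness received from foreign official creditors 242.0; financial account: acquisition of a foreign subsidiary by a resident firm (outward FDI) 577.6, sale of domestic government bonds to non-residents 1550.8, new loans extended by domestic banks to foreign borrowers 1293.5.)

-1634.4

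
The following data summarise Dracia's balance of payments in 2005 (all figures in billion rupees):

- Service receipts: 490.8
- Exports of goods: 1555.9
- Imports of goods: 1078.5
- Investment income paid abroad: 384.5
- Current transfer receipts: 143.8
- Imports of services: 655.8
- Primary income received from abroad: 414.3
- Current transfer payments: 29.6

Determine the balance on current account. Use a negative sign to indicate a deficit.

Goods balance = 1555.9 - 1078.5 = 477.4
Services balance = 490.8 - 655.8 = -165.0
Trade balance (goods + services) = 477.4 + (-165.0) = 312.4
Net primary income = 414.3 - 384.5 = 29.8
Net secondary income = 143.8 - 29.6 = 114.2
Current account = 312.4 + 29.8 + 114.2 = 456.4

456.4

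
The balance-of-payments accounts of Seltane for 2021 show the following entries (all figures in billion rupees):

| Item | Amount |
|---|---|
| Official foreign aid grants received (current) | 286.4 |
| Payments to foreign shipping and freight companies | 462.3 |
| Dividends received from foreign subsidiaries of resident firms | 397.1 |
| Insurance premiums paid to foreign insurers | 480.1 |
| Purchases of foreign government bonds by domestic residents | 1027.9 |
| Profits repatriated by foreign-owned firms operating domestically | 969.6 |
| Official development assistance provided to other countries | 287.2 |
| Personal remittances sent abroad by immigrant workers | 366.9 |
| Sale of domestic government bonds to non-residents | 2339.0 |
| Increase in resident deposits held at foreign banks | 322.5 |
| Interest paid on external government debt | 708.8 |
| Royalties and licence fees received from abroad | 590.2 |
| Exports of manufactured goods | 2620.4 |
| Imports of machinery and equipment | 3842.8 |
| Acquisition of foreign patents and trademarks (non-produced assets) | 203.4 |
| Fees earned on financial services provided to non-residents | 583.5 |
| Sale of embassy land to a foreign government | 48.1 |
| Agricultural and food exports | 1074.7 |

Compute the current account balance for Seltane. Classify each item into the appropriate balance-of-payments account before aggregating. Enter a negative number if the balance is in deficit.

-1565.4

Goods: -3842.8 + 2620.4 + 1074.7 = -147.7
Services: 590.2 + 583.5 - 480.1 - 462.3 = 231.3
Primary income: -969.6 - 708.8 + 397.1 = -1281.3
Secondary income: 286.4 - 287.2 - 366.9 = -367.7
Current account = (-147.7) + 231.3 + (-1281.3) + (-367.7) = -1565.4
(Excluded from the current account — financial account: purchases of foreign government bonds by domestic residents 1027.9, sale of domestic government bonds to non-residents 2339.0, increase in resident deposits held at foreign banks 322.5; capital account: acquisition of foreign patents and trademarks (non-produced assets) 203.4, sale of embassy land to a foreign government 48.1.)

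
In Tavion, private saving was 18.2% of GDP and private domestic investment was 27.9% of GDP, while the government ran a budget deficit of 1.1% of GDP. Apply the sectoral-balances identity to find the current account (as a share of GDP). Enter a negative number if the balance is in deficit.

By the sectoral-balances identity, CA = (S_private - I) + (T - G).
Private balance = 18.2 - 27.9 = -9.7
Government balance (T - G) = -1.1
CA = -9.7 + (-1.1) = -10.8

-10.8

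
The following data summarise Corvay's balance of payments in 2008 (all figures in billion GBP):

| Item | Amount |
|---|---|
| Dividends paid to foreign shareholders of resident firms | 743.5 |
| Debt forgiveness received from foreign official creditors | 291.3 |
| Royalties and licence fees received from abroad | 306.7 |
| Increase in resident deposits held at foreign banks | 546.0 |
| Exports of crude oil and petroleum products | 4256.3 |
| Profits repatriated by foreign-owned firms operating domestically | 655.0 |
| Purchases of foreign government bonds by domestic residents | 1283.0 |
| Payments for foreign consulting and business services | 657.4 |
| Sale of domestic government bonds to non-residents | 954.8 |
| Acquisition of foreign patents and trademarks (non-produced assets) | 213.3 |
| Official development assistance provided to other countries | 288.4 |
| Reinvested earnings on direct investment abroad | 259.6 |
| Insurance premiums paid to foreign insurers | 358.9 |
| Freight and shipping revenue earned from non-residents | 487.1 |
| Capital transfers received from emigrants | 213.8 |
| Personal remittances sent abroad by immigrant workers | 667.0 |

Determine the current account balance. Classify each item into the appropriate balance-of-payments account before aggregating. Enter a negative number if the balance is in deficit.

1939.5

Goods: 4256.3
Services: 487.1 - 358.9 - 657.4 + 306.7 = -222.5
Primary income: -743.5 - 655.0 + 259.6 = -1138.9
Secondary income: -667.0 - 288.4 = -955.4
Current account = 4256.3 + (-222.5) + (-1138.9) + (-955.4) = 1939.5
(Excluded from the current account — capital account: debt forgiveness received from foreign official creditors 291.3, acquisition of foreign patents and trademarks (non-produced assets) 213.3, capital transfers received from emigrants 213.8; financial account: increase in resident deposits held at foreign banks 546.0, purchases of foreign government bonds by domestic residents 1283.0, sale of domestic government bonds to non-residents 954.8.)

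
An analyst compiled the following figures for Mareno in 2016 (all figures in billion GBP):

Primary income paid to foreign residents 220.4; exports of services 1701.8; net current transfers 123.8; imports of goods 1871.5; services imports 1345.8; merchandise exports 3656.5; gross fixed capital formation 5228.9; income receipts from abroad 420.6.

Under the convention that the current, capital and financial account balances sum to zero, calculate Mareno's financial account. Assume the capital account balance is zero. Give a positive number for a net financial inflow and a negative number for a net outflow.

-2465.0

Goods balance = 3656.5 - 1871.5 = 1785.0
Services balance = 1701.8 - 1345.8 = 356.0
Trade balance (goods + services) = 1785.0 + 356.0 = 2141.0
Net primary income = 420.6 - 220.4 = 200.2
Net secondary income = 123.8
Current account = 2141.0 + 200.2 + 123.8 = 2465.0
Financial account = -(2465.0) = -2465.0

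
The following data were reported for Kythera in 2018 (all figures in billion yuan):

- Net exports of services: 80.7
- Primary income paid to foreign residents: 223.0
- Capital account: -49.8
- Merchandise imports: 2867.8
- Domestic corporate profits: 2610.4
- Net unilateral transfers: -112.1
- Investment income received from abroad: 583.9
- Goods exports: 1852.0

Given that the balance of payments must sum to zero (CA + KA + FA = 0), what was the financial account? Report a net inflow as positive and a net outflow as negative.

Goods balance = 1852.0 - 2867.8 = -1015.8
Services balance = 80.7
Trade balance (goods + services) = -1015.8 + 80.7 = -935.1
Net primary income = 583.9 - 223.0 = 360.9
Net secondary income = -112.1
Current account = -935.1 + 360.9 + (-112.1) = -686.3
Financial account = -(-686.3 + (-49.8)) = 736.1

736.1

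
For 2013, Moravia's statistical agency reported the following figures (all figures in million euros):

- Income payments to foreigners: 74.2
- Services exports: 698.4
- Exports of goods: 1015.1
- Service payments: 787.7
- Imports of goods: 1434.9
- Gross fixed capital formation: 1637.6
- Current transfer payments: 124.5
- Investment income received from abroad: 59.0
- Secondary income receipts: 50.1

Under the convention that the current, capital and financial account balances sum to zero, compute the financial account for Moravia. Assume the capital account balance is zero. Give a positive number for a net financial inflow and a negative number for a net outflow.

Goods balance = 1015.1 - 1434.9 = -419.8
Services balance = 698.4 - 787.7 = -89.3
Trade balance (goods + services) = -419.8 + (-89.3) = -509.1
Net primary income = 59.0 - 74.2 = -15.2
Net secondary income = 50.1 - 124.5 = -74.4
Current account = -509.1 + (-15.2) + (-74.4) = -598.7
Financial account = -(-598.7) = 598.7

598.7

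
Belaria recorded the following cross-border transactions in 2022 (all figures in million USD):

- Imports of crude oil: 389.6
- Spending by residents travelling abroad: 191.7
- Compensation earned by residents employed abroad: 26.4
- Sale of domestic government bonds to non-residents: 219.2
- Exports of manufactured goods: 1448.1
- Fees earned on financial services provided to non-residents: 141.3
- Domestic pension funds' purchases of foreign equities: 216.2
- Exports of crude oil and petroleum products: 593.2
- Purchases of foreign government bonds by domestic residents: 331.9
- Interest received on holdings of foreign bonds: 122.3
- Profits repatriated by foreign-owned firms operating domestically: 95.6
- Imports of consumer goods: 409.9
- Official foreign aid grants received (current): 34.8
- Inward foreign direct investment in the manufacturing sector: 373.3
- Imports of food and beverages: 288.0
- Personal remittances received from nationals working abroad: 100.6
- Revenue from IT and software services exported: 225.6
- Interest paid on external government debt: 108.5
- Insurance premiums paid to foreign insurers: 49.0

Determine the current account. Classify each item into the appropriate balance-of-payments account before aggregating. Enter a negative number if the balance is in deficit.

Goods: -288.0 - 409.9 - 389.6 + 1448.1 + 593.2 = 953.8
Services: -191.7 + 225.6 + 141.3 - 49.0 = 126.2
Primary income: -95.6 + 122.3 + 26.4 - 108.5 = -55.4
Secondary income: 34.8 + 100.6 = 135.4
Current account = 953.8 + 126.2 + (-55.4) + 135.4 = 1160.0
(Excluded from the current account — financial account: sale of domestic government bonds to non-residents 219.2, domestic pension funds' purchases of foreign equities 216.2, purchases of foreign government bonds by domestic residents 331.9, inward foreign direct investment in the manufacturing sector 373.3.)

1160.0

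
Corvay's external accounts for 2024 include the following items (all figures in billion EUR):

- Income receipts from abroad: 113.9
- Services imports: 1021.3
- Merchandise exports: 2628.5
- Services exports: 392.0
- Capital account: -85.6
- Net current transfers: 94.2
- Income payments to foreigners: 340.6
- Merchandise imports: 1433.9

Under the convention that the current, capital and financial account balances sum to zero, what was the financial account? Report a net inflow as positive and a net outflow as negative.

Goods balance = 2628.5 - 1433.9 = 1194.6
Services balance = 392.0 - 1021.3 = -629.3
Trade balance (goods + services) = 1194.6 + (-629.3) = 565.3
Net primary income = 113.9 - 340.6 = -226.7
Net secondary income = 94.2
Current account = 565.3 + (-226.7) + 94.2 = 432.8
Financial account = -(432.8 + (-85.6)) = -347.2

-347.2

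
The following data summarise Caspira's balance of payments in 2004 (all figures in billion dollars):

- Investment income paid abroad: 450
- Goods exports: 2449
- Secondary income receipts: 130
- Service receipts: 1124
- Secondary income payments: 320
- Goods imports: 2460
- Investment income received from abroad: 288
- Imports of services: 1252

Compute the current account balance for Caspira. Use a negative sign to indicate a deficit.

-491

Goods balance = 2449 - 2460 = -11
Services balance = 1124 - 1252 = -128
Trade balance (goods + services) = -11 + (-128) = -139
Net primary income = 288 - 450 = -162
Net secondary income = 130 - 320 = -190
Current account = -139 + (-162) + (-190) = -491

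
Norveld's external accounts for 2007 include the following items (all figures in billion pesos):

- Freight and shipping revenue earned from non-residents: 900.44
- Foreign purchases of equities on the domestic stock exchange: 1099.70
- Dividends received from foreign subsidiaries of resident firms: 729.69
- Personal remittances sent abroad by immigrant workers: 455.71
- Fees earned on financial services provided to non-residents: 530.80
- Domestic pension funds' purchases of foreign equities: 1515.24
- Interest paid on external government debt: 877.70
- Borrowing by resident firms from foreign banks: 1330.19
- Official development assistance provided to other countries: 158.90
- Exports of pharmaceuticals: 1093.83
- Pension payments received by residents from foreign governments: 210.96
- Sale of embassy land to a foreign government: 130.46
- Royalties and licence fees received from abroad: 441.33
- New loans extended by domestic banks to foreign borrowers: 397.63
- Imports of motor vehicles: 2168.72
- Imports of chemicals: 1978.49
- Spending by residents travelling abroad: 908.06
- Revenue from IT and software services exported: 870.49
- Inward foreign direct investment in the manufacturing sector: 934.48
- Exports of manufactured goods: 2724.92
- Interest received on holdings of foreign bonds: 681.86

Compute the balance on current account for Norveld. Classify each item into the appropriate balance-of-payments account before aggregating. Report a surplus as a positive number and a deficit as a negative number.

1636.74

Goods: 1093.83 - 2168.72 + 2724.92 - 1978.49 = -328.46
Services: 530.80 - 908.06 + 870.49 + 900.44 + 441.33 = 1835.00
Primary income: -877.70 + 681.86 + 729.69 = 533.85
Secondary income: -455.71 - 158.90 + 210.96 = -403.65
Current account = (-328.46) + 1835.00 + 533.85 + (-403.65) = 1636.74
(Excluded from the current account — financial account: foreign purchases of equities on the domestic stock exchange 1099.70, domestic pension funds' purchases of foreign equities 1515.24, borrowing by resident firms from foreign banks 1330.19, new loans extended by domestic banks to foreign borrowers 397.63, inward foreign direct investment in the manufacturing sector 934.48; capital account: sale of embassy land to a foreign government 130.46.)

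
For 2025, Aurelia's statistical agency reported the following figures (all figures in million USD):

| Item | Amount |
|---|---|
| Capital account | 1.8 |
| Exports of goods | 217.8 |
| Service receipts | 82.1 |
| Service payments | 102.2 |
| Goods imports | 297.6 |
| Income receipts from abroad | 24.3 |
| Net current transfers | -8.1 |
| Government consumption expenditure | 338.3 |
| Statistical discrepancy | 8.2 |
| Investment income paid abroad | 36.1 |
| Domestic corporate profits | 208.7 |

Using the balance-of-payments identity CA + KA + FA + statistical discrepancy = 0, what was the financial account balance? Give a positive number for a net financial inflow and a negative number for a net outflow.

109.8

Goods balance = 217.8 - 297.6 = -79.8
Services balance = 82.1 - 102.2 = -20.1
Trade balance (goods + services) = -79.8 + (-20.1) = -99.9
Net primary income = 24.3 - 36.1 = -11.8
Net secondary income = -8.1
Current account = -99.9 + (-11.8) + (-8.1) = -119.8
Financial account = -(-119.8 + 1.8 + 8.2) = 109.8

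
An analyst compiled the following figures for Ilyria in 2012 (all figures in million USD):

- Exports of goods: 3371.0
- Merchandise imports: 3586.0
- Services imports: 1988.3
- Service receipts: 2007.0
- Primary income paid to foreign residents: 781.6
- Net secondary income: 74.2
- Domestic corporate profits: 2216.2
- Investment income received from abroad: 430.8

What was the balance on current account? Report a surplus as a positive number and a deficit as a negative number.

-472.9

Goods balance = 3371.0 - 3586.0 = -215.0
Services balance = 2007.0 - 1988.3 = 18.7
Trade balance (goods + services) = -215.0 + 18.7 = -196.3
Net primary income = 430.8 - 781.6 = -350.8
Net secondary income = 74.2
Current account = -196.3 + (-350.8) + 74.2 = -472.9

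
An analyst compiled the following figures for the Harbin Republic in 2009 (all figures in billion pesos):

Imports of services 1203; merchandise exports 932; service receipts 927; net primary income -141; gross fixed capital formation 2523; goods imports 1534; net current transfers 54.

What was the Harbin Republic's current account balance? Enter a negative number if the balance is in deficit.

-965

Goods balance = 932 - 1534 = -602
Services balance = 927 - 1203 = -276
Trade balance (goods + services) = -602 + (-276) = -878
Net primary income = -141
Net secondary income = 54
Current account = -878 + (-141) + 54 = -965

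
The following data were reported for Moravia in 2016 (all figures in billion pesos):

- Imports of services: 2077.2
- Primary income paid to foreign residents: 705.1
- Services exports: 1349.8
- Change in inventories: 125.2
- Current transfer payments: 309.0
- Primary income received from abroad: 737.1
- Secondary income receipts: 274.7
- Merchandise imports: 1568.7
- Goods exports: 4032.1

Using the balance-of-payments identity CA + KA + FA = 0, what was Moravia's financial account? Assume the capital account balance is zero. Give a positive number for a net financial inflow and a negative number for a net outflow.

Goods balance = 4032.1 - 1568.7 = 2463.4
Services balance = 1349.8 - 2077.2 = -727.4
Trade balance (goods + services) = 2463.4 + (-727.4) = 1736.0
Net primary income = 737.1 - 705.1 = 32.0
Net secondary income = 274.7 - 309.0 = -34.3
Current account = 1736.0 + 32.0 + (-34.3) = 1733.7
Financial account = -(1733.7) = -1733.7

-1733.7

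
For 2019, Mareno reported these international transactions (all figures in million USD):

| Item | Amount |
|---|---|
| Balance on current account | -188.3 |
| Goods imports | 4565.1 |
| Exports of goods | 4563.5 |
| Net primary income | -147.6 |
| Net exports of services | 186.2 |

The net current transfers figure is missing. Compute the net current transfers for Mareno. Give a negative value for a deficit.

-225.3

Current account = goods balance + services balance + net primary income + net secondary income
Sum of the known components = 37.0
Net current transfers = CA - (known components) = -188.3 - 37.0 = -225.3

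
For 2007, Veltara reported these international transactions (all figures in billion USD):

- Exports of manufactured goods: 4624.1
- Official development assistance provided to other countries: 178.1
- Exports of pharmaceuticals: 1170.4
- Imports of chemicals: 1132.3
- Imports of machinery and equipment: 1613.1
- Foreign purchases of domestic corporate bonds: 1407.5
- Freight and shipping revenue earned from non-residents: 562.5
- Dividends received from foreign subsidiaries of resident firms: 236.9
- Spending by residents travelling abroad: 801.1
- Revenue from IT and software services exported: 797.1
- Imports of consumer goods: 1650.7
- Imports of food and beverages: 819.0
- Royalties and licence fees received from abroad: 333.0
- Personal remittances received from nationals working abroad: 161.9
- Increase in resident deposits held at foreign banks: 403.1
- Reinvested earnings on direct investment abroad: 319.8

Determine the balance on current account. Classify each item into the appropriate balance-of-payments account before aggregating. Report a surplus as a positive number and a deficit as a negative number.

2011.4

Goods: -1650.7 - 819.0 - 1132.3 - 1613.1 + 4624.1 + 1170.4 = 579.4
Services: -801.1 + 333.0 + 797.1 + 562.5 = 891.5
Primary income: 319.8 + 236.9 = 556.7
Secondary income: 161.9 - 178.1 = -16.2
Current account = 579.4 + 891.5 + 556.7 + (-16.2) = 2011.4
(Excluded from the current account — financial account: foreign purchases of domestic corporate bonds 1407.5, increase in resident deposits held at foreign banks 403.1.)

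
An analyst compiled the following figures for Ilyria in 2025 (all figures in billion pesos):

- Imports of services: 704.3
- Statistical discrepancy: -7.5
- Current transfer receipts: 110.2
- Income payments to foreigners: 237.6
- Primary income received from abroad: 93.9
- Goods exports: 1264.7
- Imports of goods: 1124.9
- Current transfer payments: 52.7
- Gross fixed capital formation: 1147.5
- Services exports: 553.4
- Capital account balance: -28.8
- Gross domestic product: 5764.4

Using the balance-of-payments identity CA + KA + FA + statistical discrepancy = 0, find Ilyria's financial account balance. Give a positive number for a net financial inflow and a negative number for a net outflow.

133.6

Goods balance = 1264.7 - 1124.9 = 139.8
Services balance = 553.4 - 704.3 = -150.9
Trade balance (goods + services) = 139.8 + (-150.9) = -11.1
Net primary income = 93.9 - 237.6 = -143.7
Net secondary income = 110.2 - 52.7 = 57.5
Current account = -11.1 + (-143.7) + 57.5 = -97.3
Financial account = -(-97.3 + (-28.8) + (-7.5)) = 133.6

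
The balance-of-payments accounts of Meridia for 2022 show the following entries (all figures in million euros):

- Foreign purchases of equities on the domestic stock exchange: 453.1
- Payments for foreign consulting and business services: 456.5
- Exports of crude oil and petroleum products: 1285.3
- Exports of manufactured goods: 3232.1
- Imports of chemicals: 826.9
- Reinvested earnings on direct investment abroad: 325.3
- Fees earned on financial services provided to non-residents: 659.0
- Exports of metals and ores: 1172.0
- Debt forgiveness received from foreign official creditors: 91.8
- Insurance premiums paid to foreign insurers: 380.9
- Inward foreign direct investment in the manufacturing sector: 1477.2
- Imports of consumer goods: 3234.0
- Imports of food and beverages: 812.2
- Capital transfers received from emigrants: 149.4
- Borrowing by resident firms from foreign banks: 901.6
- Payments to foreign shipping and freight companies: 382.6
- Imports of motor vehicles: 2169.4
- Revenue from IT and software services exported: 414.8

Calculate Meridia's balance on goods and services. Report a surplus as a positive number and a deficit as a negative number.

-1499.3

Goods: 1285.3 - 2169.4 - 3234.0 + 3232.1 - 826.9 + 1172.0 - 812.2 = -1353.1
Services: -382.6 - 456.5 + 659.0 - 380.9 + 414.8 = -146.2
Trade balance = -1353.1 + (-146.2) = -1499.3
(Excluded from the trade balance — financial account: foreign purchases of equities on the domestic stock exchange 453.1, inward foreign direct investment in the manufacturing sector 1477.2, borrowing by resident firms from foreign banks 901.6; primary income: reinvested earnings on direct investment abroad 325.3; capital account: debt forgiveness received from foreign official creditors 91.8, capital transfers received from emigrants 149.4.)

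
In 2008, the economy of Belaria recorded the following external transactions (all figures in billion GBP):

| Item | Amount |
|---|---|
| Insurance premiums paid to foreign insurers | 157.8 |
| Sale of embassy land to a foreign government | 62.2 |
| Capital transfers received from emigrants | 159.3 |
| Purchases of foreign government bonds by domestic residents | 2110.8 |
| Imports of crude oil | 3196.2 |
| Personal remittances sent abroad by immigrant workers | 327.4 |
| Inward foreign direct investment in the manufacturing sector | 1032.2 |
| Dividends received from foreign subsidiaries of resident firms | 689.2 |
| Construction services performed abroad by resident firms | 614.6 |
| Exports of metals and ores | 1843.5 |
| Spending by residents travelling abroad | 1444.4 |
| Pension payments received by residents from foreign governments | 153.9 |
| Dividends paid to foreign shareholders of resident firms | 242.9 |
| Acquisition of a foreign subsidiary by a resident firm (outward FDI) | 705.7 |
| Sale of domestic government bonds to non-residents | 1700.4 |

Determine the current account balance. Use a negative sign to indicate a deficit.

-2067.5

Goods: 1843.5 - 3196.2 = -1352.7
Services: -1444.4 - 157.8 + 614.6 = -987.6
Primary income: -242.9 + 689.2 = 446.3
Secondary income: 153.9 - 327.4 = -173.5
Current account = (-1352.7) + (-987.6) + 446.3 + (-173.5) = -2067.5
(Excluded from the current account — capital account: sale of embassy land to a foreign government 62.2, capital transfers received from emigrants 159.3; financial account: purchases of foreign government bonds by domestic residents 2110.8, inward foreign direct investment in the manufacturing sector 1032.2, acquisition of a foreign subsidiary by a resident firm (outward FDI) 705.7, sale of domestic government bonds to non-residents 1700.4.)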